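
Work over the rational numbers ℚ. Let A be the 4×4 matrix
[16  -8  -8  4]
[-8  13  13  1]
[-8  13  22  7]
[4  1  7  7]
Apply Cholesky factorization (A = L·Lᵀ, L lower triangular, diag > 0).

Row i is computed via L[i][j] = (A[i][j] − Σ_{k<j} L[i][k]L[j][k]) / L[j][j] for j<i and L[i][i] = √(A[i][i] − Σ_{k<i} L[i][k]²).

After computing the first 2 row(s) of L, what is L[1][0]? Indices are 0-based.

Step 1: L[0][0] = √(16) = 4.
  L[1][0] = (-8) / L[0][0] = -2.
Step 2: L[1][1] = √(9) = 3.

L[1][0] = -2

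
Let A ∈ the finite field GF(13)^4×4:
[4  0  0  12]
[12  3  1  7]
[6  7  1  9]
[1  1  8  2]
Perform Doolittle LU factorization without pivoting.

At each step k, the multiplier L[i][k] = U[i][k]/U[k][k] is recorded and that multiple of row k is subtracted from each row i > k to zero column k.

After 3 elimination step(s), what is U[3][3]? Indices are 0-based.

Step 1: pivot at (0,0) is 4.
  row1 ← row1 − (3)·row0  ⇒  L[1][0]=3, U row1=(0, 3, 1, 10)
  row2 ← row2 − (8)·row0  ⇒  L[2][0]=8, U row2=(0, 7, 1, 4)
  row3 ← row3 − (10)·row0  ⇒  L[3][0]=10, U row3=(0, 1, 8, 12)
Step 2: pivot at (1,1) is 3.
  row2 ← row2 − (11)·row1  ⇒  L[2][1]=11, U row2=(0, 0, 3, 11)
  row3 ← row3 − (9)·row1  ⇒  L[3][1]=9, U row3=(0, 0, 12, 0)
Step 3: pivot at (2,2) is 3.
  row3 ← row3 − (4)·row2  ⇒  L[3][2]=4, U row3=(0, 0, 0, 8)

U[3][3] = 8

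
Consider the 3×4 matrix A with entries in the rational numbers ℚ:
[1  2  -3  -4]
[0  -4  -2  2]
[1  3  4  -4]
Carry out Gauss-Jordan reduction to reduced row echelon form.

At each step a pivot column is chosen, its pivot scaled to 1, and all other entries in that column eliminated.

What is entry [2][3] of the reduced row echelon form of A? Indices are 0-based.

[1] R0 /= 1  ⇒  (1, 2, -3, -4)
     R2 -= 1·R0  ⇒  (0, 1, 7, 0)
[2] R1 /= -4  ⇒  (0, 1, 1/2, -1/2)
     R0 -= 2·R1  ⇒  (1, 0, -4, -3)
     R2 -= 1·R1  ⇒  (0, 0, 13/2, 1/2)
[3] R2 /= 13/2  ⇒  (0, 0, 1, 1/13)
     R0 -= -4·R2  ⇒  (1, 0, 0, -35/13)
     R1 -= 1/2·R2  ⇒  (0, 1, 0, -7/13)

M[2][3] = 1/13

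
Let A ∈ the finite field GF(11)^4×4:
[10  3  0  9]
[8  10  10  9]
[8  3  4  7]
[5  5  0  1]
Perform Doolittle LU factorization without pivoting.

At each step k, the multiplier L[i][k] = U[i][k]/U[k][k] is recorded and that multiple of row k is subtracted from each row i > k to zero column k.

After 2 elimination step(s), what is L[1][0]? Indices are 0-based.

L[1][0] = 3

[col 0] pivot 10
  R1 -= 3*R0 → (0, 1, 10, 4)  (L[1][0] := 3)
  R2 -= 3*R0 → (0, 5, 4, 2)  (L[2][0] := 3)
  R3 -= 6*R0 → (0, 9, 0, 2)  (L[3][0] := 6)
[col 1] pivot 1
  R2 -= 5*R1 → (0, 0, 9, 4)  (L[2][1] := 5)
  R3 -= 9*R1 → (0, 0, 9, 10)  (L[3][1] := 9)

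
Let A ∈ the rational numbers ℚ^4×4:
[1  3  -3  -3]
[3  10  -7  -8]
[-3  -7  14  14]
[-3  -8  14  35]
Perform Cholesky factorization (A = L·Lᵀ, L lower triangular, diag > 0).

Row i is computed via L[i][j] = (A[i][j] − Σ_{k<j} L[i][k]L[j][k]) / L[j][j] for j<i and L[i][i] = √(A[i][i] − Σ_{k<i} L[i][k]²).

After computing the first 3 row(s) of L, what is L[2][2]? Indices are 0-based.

L[2][2] = 1

Step 1: L[0][0] = √(1) = 1.
  L[1][0] = (3) / L[0][0] = 3.
Step 2: L[1][1] = √(1) = 1.
  L[2][0] = (-3) / L[0][0] = -3.
  L[2][1] = (2) / L[1][1] = 2.
Step 3: L[2][2] = √(1) = 1.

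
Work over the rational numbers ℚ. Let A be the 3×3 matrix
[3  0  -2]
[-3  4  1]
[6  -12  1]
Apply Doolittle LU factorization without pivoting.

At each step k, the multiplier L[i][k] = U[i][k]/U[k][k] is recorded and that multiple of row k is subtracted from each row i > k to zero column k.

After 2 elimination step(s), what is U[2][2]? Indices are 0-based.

Step 1: pivot at (0,0) is 3.
  row1 ← row1 − (-1)·row0  ⇒  L[1][0]=-1, U row1=(0, 4, -1)
  row2 ← row2 − (2)·row0  ⇒  L[2][0]=2, U row2=(0, -12, 5)
Step 2: pivot at (1,1) is 4.
  row2 ← row2 − (-3)·row1  ⇒  L[2][1]=-3, U row2=(0, 0, 2)

U[2][2] = 2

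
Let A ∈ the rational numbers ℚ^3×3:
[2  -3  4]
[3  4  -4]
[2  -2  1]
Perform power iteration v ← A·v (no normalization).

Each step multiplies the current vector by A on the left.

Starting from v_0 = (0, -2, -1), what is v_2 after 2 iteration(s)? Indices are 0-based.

v_2 = (28, -22, 15)

v_0 = (0, -2, -1).
v_1 = A·v_0 = (2, -4, 3).
v_2 = A·v_1 = (28, -22, 15).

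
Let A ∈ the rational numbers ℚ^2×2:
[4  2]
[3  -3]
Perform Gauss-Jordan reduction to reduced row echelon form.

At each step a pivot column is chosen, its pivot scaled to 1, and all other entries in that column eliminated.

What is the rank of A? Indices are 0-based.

rank = 2

step 1: normalize row 0 (÷4) = (1, 1/2)
  row 1: subtract 3×row0 = (0, -9/2)
step 2: normalize row 1 (÷-9/2) = (0, 1)
  row 0: subtract 1/2×row1 = (1, 0)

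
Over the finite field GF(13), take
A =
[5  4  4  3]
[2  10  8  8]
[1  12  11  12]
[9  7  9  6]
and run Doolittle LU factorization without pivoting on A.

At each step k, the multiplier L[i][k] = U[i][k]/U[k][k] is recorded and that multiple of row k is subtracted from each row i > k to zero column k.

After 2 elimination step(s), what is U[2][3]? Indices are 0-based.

U[2][3] = 11

[col 0] pivot 5
  R1 -= 3*R0 → (0, 11, 9, 12)  (L[1][0] := 3)
  R2 -= 8*R0 → (0, 6, 5, 1)  (L[2][0] := 8)
  R3 -= 7*R0 → (0, 5, 7, 11)  (L[3][0] := 7)
[col 1] pivot 11
  R2 -= 10*R1 → (0, 0, 6, 11)  (L[2][1] := 10)
  R3 -= 4*R1 → (0, 0, 10, 2)  (L[3][1] := 4)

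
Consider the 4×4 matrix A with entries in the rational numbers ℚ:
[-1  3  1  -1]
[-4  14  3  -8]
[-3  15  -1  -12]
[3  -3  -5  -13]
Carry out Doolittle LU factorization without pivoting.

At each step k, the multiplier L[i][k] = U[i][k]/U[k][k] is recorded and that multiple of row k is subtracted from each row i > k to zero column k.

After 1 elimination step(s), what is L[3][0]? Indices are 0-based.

L[3][0] = -3

k=0: U[0][0]=-1
  eliminate (1,0): mult=4, new row 1: (0, 2, -1, -4); set L[1][0]=4
  eliminate (2,0): mult=3, new row 2: (0, 6, -4, -9); set L[2][0]=3
  eliminate (3,0): mult=-3, new row 3: (0, 6, -2, -16); set L[3][0]=-3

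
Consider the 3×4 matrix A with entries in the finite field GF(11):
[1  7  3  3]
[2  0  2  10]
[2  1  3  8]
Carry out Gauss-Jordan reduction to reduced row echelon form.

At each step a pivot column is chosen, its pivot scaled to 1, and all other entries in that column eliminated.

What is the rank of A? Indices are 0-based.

step 1: normalize row 0 (÷1) = (1, 7, 3, 3)
  row 1: subtract 2×row0 = (0, 8, 7, 4)
  row 2: subtract 2×row0 = (0, 9, 8, 2)
step 2: normalize row 1 (÷8) = (0, 1, 5, 6)
  row 0: subtract 7×row1 = (1, 0, 1, 5)
  row 2: subtract 9×row1 = (0, 0, 7, 3)
step 3: normalize row 2 (÷7) = (0, 0, 1, 2)
  row 0: subtract 1×row2 = (1, 0, 0, 3)
  row 1: subtract 5×row2 = (0, 1, 0, 7)

rank = 3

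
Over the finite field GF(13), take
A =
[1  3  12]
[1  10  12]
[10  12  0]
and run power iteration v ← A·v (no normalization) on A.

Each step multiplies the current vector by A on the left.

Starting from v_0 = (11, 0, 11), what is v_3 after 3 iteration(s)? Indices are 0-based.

v_3 = (2, 12, 11)

v_0 = (11, 0, 11).
v_1 = A·v_0 = (0, 0, 6).
v_2 = A·v_1 = (7, 7, 0).
v_3 = A·v_2 = (2, 12, 11).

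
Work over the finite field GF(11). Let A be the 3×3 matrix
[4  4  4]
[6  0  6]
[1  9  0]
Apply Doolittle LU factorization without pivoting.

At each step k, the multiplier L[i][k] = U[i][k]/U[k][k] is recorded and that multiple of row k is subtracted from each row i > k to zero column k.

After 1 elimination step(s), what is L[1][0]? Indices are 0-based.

k=0: U[0][0]=4
  eliminate (1,0): mult=7, new row 1: (0, 5, 0); set L[1][0]=7
  eliminate (2,0): mult=3, new row 2: (0, 8, 10); set L[2][0]=3

L[1][0] = 7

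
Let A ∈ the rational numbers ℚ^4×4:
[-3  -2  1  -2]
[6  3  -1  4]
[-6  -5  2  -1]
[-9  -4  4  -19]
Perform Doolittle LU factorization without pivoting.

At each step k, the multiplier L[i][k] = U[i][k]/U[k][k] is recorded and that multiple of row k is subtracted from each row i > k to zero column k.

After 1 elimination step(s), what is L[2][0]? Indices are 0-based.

L[2][0] = 2

[col 0] pivot -3
  R1 -= -2*R0 → (0, -1, 1, 0)  (L[1][0] := -2)
  R2 -= 2*R0 → (0, -1, 0, 3)  (L[2][0] := 2)
  R3 -= 3*R0 → (0, 2, 1, -13)  (L[3][0] := 3)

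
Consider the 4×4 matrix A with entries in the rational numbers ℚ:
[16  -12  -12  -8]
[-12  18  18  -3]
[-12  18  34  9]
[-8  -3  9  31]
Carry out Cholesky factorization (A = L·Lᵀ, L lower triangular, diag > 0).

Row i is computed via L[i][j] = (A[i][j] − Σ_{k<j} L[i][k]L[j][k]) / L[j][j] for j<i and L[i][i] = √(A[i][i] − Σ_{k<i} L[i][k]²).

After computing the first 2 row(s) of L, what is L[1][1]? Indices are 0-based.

L[1][1] = 3

Step 1: L[0][0] = √(16) = 4.
  L[1][0] = (-12) / L[0][0] = -3.
Step 2: L[1][1] = √(9) = 3.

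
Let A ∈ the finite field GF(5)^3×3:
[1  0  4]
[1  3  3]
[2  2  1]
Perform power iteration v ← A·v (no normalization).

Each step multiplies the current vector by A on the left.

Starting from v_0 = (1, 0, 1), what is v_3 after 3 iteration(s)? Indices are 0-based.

v_0 = (1, 0, 1).
v_1 = A·v_0 = (0, 4, 3).
v_2 = A·v_1 = (2, 1, 1).
v_3 = A·v_2 = (1, 3, 2).

v_3 = (1, 3, 2)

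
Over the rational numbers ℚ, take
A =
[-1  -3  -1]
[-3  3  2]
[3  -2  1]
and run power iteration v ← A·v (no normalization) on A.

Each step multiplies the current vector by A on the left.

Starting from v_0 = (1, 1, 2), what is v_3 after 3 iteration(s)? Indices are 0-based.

v_0 = (1, 1, 2).
v_1 = A·v_0 = (-6, 4, 3).
v_2 = A·v_1 = (-9, 36, -23).
v_3 = A·v_2 = (-76, 89, -122).

v_3 = (-76, 89, -122)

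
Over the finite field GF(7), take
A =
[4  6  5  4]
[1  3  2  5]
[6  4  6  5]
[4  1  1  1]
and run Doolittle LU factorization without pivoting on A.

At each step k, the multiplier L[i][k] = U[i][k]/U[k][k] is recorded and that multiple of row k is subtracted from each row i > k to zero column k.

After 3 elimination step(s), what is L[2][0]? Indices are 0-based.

[col 0] pivot 4
  R1 -= 2*R0 → (0, 5, 6, 4)  (L[1][0] := 2)
  R2 -= 5*R0 → (0, 2, 2, 6)  (L[2][0] := 5)
  R3 -= 1*R0 → (0, 2, 3, 4)  (L[3][0] := 1)
[col 1] pivot 5
  R2 -= 6*R1 → (0, 0, 1, 3)  (L[2][1] := 6)
  R3 -= 6*R1 → (0, 0, 2, 1)  (L[3][1] := 6)
[col 2] pivot 1
  R3 -= 2*R2 → (0, 0, 0, 2)  (L[3][2] := 2)

L[2][0] = 5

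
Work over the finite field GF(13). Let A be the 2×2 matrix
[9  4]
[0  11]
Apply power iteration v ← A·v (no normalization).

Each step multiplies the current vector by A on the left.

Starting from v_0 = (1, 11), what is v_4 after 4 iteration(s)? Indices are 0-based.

v_0 = (1, 11).
v_1 = A·v_0 = (1, 4).
v_2 = A·v_1 = (12, 5).
v_3 = A·v_2 = (11, 3).
v_4 = A·v_3 = (7, 7).

v_4 = (7, 7)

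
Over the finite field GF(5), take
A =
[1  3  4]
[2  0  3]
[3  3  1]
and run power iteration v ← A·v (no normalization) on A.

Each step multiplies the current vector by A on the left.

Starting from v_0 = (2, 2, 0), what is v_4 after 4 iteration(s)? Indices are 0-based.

v_0 = (2, 2, 0).
v_1 = A·v_0 = (3, 4, 2).
v_2 = A·v_1 = (3, 2, 3).
v_3 = A·v_2 = (1, 0, 3).
v_4 = A·v_3 = (3, 1, 1).

v_4 = (3, 1, 1)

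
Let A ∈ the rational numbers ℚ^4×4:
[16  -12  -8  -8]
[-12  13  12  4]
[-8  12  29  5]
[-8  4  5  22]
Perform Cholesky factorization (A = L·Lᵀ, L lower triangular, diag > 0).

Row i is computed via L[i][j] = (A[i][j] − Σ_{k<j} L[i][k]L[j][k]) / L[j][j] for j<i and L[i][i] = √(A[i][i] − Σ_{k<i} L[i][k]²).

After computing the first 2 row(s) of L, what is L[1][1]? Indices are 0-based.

L[1][1] = 2

Step 1: L[0][0] = √(16) = 4.
  L[1][0] = (-12) / L[0][0] = -3.
Step 2: L[1][1] = √(4) = 2.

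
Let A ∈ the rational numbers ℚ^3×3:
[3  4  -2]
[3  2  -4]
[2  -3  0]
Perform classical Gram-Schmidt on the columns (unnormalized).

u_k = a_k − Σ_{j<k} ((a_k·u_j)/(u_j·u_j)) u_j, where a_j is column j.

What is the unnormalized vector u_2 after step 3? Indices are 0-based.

Step 1: u_0 = a_0 = (3, 3, 2).
Step 2: u_1 = a_1 − (6/11)·u_0 = (26/11, 4/11, -45/11).
Step 3: u_2 = a_2 − (-9/11)·u_0 − (-68/247)·u_1 = (21/19, -357/247, 126/247).

u_2 = (21/19, -357/247, 126/247)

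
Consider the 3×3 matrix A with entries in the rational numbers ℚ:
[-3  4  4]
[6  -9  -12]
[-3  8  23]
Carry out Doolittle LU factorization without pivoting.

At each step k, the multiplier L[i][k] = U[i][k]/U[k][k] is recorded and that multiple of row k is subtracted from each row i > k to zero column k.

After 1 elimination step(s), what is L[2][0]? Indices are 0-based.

L[2][0] = 1

[col 0] pivot -3
  R1 -= -2*R0 → (0, -1, -4)  (L[1][0] := -2)
  R2 -= 1*R0 → (0, 4, 19)  (L[2][0] := 1)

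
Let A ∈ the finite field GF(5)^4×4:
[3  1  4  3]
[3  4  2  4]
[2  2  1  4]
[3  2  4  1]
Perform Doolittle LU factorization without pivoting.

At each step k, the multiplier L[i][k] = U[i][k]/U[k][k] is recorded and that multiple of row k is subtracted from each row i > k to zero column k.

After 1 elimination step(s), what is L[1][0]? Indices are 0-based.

k=0: U[0][0]=3
  eliminate (1,0): mult=1, new row 1: (0, 3, 3, 1); set L[1][0]=1
  eliminate (2,0): mult=4, new row 2: (0, 3, 0, 2); set L[2][0]=4
  eliminate (3,0): mult=1, new row 3: (0, 1, 0, 3); set L[3][0]=1

L[1][0] = 1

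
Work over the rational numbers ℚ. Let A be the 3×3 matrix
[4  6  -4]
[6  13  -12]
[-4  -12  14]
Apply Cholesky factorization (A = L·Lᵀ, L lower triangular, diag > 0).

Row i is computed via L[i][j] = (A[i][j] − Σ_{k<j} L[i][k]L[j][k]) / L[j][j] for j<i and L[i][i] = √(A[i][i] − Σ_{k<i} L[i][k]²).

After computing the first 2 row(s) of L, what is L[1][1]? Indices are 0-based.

Step 1: L[0][0] = √(4) = 2.
  L[1][0] = (6) / L[0][0] = 3.
Step 2: L[1][1] = √(4) = 2.

L[1][1] = 2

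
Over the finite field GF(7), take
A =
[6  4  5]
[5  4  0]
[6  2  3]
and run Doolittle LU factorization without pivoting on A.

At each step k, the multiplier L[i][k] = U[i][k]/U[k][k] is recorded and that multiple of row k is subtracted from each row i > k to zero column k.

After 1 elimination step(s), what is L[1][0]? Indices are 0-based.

k=0: U[0][0]=6
  eliminate (1,0): mult=2, new row 1: (0, 3, 4); set L[1][0]=2
  eliminate (2,0): mult=1, new row 2: (0, 5, 5); set L[2][0]=1

L[1][0] = 2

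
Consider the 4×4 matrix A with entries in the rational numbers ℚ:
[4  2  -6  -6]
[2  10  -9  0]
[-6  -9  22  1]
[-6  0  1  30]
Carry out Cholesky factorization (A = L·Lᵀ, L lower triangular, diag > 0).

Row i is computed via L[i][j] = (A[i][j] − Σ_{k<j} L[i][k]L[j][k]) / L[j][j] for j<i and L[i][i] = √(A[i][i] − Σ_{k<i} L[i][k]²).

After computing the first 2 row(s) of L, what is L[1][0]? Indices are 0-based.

Step 1: L[0][0] = √(4) = 2.
  L[1][0] = (2) / L[0][0] = 1.
Step 2: L[1][1] = √(9) = 3.

L[1][0] = 1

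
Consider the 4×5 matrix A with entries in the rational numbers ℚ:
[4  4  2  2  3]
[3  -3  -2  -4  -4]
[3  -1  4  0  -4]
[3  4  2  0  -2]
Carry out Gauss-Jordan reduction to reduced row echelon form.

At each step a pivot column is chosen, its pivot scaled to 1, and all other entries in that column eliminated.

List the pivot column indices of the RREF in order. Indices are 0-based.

pivot(0,0)=4: scale R0 → (1, 1, 1/2, 1/2, 3/4)
  clear (1,0): R1 −= (3)R0 → (0, -6, -7/2, -11/2, -25/4)
  clear (2,0): R2 −= (3)R0 → (0, -4, 5/2, -3/2, -25/4)
  clear (3,0): R3 −= (3)R0 → (0, 1, 1/2, -3/2, -17/4)
pivot(1,1)=-6: scale R1 → (0, 1, 7/12, 11/12, 25/24)
  clear (0,1): R0 −= (1)R1 → (1, 0, -1/12, -5/12, -7/24)
  clear (2,1): R2 −= (-4)R1 → (0, 0, 29/6, 13/6, -25/12)
  clear (3,1): R3 −= (1)R1 → (0, 0, -1/12, -29/12, -127/24)
pivot(2,2)=29/6: scale R2 → (0, 0, 1, 13/29, -25/58)
  clear (0,2): R0 −= (-1/12)R2 → (1, 0, 0, -11/29, -19/58)
  clear (1,2): R1 −= (7/12)R2 → (0, 1, 0, 19/29, 75/58)
  clear (3,2): R3 −= (-1/12)R2 → (0, 0, 0, -69/29, -309/58)
pivot(3,3)=-69/29: scale R3 → (0, 0, 0, 1, 103/46)
  clear (0,3): R0 −= (-11/29)R3 → (1, 0, 0, 0, 12/23)
  clear (1,3): R1 −= (19/29)R3 → (0, 1, 0, 0, -4/23)
  clear (2,3): R2 −= (13/29)R3 → (0, 0, 1, 0, -33/23)

pivot columns: 0, 1, 2, 3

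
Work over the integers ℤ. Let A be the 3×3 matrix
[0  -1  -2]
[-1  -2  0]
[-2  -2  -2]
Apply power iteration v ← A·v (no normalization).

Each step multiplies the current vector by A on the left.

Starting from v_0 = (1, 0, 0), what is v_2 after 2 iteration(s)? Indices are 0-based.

v_2 = (5, 2, 6)

v_0 = (1, 0, 0).
v_1 = A·v_0 = (0, -1, -2).
v_2 = A·v_1 = (5, 2, 6).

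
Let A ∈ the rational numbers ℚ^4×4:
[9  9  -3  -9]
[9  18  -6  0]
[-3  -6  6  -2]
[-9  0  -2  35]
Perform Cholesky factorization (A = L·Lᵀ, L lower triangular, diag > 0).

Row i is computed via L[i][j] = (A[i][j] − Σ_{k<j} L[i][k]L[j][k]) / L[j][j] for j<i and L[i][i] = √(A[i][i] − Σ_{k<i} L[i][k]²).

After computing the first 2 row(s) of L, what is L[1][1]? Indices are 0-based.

L[1][1] = 3

Step 1: L[0][0] = √(9) = 3.
  L[1][0] = (9) / L[0][0] = 3.
Step 2: L[1][1] = √(9) = 3.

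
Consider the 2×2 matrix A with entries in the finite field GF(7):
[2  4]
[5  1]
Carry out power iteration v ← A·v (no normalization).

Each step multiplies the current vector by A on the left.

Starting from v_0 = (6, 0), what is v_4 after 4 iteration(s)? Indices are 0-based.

v_4 = (0, 4)

v_0 = (6, 0).
v_1 = A·v_0 = (5, 2).
v_2 = A·v_1 = (4, 6).
v_3 = A·v_2 = (4, 5).
v_4 = A·v_3 = (0, 4).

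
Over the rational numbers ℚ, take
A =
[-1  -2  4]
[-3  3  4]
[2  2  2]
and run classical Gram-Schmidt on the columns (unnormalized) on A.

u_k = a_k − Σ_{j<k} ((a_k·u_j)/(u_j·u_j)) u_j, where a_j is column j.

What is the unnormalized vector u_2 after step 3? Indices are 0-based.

Step 1: u_0 = a_0 = (-1, -3, 2).
Step 2: u_1 = a_1 − (-3/14)·u_0 = (-31/14, 33/14, 17/7).
Step 3: u_2 = a_2 − (-6/7)·u_0 − (76/229)·u_1 = (888/229, 148/229, 666/229).

u_2 = (888/229, 148/229, 666/229)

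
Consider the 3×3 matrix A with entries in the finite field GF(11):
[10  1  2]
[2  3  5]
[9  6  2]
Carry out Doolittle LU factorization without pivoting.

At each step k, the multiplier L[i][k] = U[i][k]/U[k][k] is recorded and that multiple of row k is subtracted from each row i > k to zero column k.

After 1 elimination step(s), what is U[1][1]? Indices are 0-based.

U[1][1] = 5

Step 1: pivot at (0,0) is 10.
  row1 ← row1 − (9)·row0  ⇒  L[1][0]=9, U row1=(0, 5, 9)
  row2 ← row2 − (2)·row0  ⇒  L[2][0]=2, U row2=(0, 4, 9)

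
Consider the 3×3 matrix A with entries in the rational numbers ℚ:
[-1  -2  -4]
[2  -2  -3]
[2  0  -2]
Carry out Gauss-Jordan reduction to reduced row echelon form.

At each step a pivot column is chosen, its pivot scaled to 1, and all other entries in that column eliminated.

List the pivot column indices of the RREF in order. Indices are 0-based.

pivot columns: 0, 1, 2

pivot(0,0)=-1: scale R0 → (1, 2, 4)
  clear (1,0): R1 −= (2)R0 → (0, -6, -11)
  clear (2,0): R2 −= (2)R0 → (0, -4, -10)
pivot(1,1)=-6: scale R1 → (0, 1, 11/6)
  clear (0,1): R0 −= (2)R1 → (1, 0, 1/3)
  clear (2,1): R2 −= (-4)R1 → (0, 0, -8/3)
pivot(2,2)=-8/3: scale R2 → (0, 0, 1)
  clear (0,2): R0 −= (1/3)R2 → (1, 0, 0)
  clear (1,2): R1 −= (11/6)R2 → (0, 1, 0)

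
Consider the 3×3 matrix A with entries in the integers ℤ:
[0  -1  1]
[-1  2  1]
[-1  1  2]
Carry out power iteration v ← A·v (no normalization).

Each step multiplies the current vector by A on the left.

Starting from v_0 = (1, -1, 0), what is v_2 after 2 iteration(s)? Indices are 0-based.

v_2 = (1, -9, -8)

v_0 = (1, -1, 0).
v_1 = A·v_0 = (1, -3, -2).
v_2 = A·v_1 = (1, -9, -8).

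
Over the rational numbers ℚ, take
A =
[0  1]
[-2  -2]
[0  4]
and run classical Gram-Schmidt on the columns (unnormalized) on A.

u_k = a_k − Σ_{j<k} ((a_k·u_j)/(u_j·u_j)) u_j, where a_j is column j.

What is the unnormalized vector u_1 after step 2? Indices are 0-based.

Step 1: u_0 = a_0 = (0, -2, 0).
Step 2: u_1 = a_1 − (1)·u_0 = (1, 0, 4).

u_1 = (1, 0, 4)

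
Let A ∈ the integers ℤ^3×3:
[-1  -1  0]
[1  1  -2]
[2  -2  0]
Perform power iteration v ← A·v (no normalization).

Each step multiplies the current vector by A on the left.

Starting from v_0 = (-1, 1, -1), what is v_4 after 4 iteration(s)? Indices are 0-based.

v_4 = (-8, 56, -48)

v_0 = (-1, 1, -1).
v_1 = A·v_0 = (0, 2, -4).
v_2 = A·v_1 = (-2, 10, -4).
v_3 = A·v_2 = (-8, 16, -24).
v_4 = A·v_3 = (-8, 56, -48).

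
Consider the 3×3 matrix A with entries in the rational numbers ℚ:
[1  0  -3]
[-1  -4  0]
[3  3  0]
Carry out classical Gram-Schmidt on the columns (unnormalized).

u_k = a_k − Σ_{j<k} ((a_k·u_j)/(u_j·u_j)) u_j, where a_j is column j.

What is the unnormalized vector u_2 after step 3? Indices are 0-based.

u_2 = (-243/106, 81/106, 54/53)

Step 1: u_0 = a_0 = (1, -1, 3).
Step 2: u_1 = a_1 − (13/11)·u_0 = (-13/11, -31/11, -6/11).
Step 3: u_2 = a_2 − (-3/11)·u_0 − (39/106)·u_1 = (-243/106, 81/106, 54/53).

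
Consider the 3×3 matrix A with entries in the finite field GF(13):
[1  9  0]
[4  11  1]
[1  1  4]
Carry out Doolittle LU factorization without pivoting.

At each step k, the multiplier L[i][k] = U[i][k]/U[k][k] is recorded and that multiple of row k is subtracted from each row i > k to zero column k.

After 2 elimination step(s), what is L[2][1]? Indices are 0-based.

L[2][1] = 5

[col 0] pivot 1
  R1 -= 4*R0 → (0, 1, 1)  (L[1][0] := 4)
  R2 -= 1*R0 → (0, 5, 4)  (L[2][0] := 1)
[col 1] pivot 1
  R2 -= 5*R1 → (0, 0, 12)  (L[2][1] := 5)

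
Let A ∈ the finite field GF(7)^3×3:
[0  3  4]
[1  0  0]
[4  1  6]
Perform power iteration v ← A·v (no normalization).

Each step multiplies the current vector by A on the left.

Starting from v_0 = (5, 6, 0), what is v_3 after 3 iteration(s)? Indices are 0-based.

v_3 = (6, 0, 2)

v_0 = (5, 6, 0).
v_1 = A·v_0 = (4, 5, 5).
v_2 = A·v_1 = (0, 4, 2).
v_3 = A·v_2 = (6, 0, 2).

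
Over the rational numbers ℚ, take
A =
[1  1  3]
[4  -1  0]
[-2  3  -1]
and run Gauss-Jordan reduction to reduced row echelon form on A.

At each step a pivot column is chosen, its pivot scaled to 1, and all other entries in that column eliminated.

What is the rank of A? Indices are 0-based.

rank = 3

[1] R0 /= 1  ⇒  (1, 1, 3)
     R1 -= 4·R0  ⇒  (0, -5, -12)
     R2 -= -2·R0  ⇒  (0, 5, 5)
[2] R1 /= -5  ⇒  (0, 1, 12/5)
     R0 -= 1·R1  ⇒  (1, 0, 3/5)
     R2 -= 5·R1  ⇒  (0, 0, -7)
[3] R2 /= -7  ⇒  (0, 0, 1)
     R0 -= 3/5·R2  ⇒  (1, 0, 0)
     R1 -= 12/5·R2  ⇒  (0, 1, 0)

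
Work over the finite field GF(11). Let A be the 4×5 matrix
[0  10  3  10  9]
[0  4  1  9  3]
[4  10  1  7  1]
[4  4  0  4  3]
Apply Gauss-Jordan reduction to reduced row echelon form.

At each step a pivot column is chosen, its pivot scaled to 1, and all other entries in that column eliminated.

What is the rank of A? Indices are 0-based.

rank = 4

pivot(0,0): swap R0↔R2
pivot(0,0)=4: scale R0 → (1, 8, 3, 10, 3)
  clear (3,0): R3 −= (4)R0 → (0, 5, 10, 8, 2)
pivot(1,1)=4: scale R1 → (0, 1, 3, 5, 9)
  clear (0,1): R0 −= (8)R1 → (1, 0, 1, 3, 8)
  clear (2,1): R2 −= (10)R1 → (0, 0, 6, 4, 7)
  clear (3,1): R3 −= (5)R1 → (0, 0, 6, 5, 1)
pivot(2,2)=6: scale R2 → (0, 0, 1, 8, 3)
  clear (0,2): R0 −= (1)R2 → (1, 0, 0, 6, 5)
  clear (1,2): R1 −= (3)R2 → (0, 1, 0, 3, 0)
  clear (3,2): R3 −= (6)R2 → (0, 0, 0, 1, 5)
pivot(3,3)=1: scale R3 → (0, 0, 0, 1, 5)
  clear (0,3): R0 −= (6)R3 → (1, 0, 0, 0, 8)
  clear (1,3): R1 −= (3)R3 → (0, 1, 0, 0, 7)
  clear (2,3): R2 −= (8)R3 → (0, 0, 1, 0, 7)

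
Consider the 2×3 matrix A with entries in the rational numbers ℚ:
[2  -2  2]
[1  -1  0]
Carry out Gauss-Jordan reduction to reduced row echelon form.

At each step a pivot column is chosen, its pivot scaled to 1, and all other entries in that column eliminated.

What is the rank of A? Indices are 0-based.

rank = 2

pivot(0,0)=2: scale R0 → (1, -1, 1)
  clear (1,0): R1 −= (1)R0 → (0, 0, -1)
col 1: no nonzero at/below row 1; advance.
pivot(1,2)=-1: scale R1 → (0, 0, 1)
  clear (0,2): R0 −= (1)R1 → (1, -1, 0)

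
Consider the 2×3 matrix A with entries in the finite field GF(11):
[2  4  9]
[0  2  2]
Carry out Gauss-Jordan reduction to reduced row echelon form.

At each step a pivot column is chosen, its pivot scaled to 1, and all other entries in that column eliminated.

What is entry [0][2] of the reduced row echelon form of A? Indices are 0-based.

step 1: normalize row 0 (÷2) = (1, 2, 10)
step 2: normalize row 1 (÷2) = (0, 1, 1)
  row 0: subtract 2×row1 = (1, 0, 8)

M[0][2] = 8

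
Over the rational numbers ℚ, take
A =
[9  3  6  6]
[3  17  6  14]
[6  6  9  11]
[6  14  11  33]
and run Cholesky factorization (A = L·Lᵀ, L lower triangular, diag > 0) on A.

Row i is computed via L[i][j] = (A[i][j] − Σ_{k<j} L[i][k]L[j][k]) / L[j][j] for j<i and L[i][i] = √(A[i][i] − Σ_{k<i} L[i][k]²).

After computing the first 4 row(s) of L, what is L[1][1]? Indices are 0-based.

Step 1: L[0][0] = √(9) = 3.
  L[1][0] = (3) / L[0][0] = 1.
Step 2: L[1][1] = √(16) = 4.
  L[2][0] = (6) / L[0][0] = 2.
  L[2][1] = (4) / L[1][1] = 1.
Step 3: L[2][2] = √(4) = 2.
  L[3][0] = (6) / L[0][0] = 2.
  L[3][1] = (12) / L[1][1] = 3.
  L[3][2] = (4) / L[2][2] = 2.
Step 4: L[3][3] = √(16) = 4.

L[1][1] = 4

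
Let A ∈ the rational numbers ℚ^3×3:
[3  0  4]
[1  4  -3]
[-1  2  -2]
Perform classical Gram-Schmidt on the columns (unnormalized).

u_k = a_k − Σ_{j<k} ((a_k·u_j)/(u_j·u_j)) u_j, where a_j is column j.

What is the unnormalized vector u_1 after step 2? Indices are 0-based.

Step 1: u_0 = a_0 = (3, 1, -1).
Step 2: u_1 = a_1 − (2/11)·u_0 = (-6/11, 42/11, 24/11).

u_1 = (-6/11, 42/11, 24/11)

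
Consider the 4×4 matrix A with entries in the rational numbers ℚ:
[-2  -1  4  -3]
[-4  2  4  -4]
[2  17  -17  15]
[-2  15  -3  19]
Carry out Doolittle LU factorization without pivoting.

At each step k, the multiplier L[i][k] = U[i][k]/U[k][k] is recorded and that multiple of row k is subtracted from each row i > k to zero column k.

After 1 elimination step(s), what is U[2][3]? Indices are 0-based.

Step 1: pivot at (0,0) is -2.
  row1 ← row1 − (2)·row0  ⇒  L[1][0]=2, U row1=(0, 4, -4, 2)
  row2 ← row2 − (-1)·row0  ⇒  L[2][0]=-1, U row2=(0, 16, -13, 12)
  row3 ← row3 − (1)·row0  ⇒  L[3][0]=1, U row3=(0, 16, -7, 22)

U[2][3] = 12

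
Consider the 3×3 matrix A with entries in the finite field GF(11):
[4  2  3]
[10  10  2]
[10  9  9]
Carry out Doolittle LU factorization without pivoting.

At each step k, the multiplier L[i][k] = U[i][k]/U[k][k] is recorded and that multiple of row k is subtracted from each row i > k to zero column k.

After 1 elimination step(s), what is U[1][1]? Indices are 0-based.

k=0: U[0][0]=4
  eliminate (1,0): mult=8, new row 1: (0, 5, 0); set L[1][0]=8
  eliminate (2,0): mult=8, new row 2: (0, 4, 7); set L[2][0]=8

U[1][1] = 5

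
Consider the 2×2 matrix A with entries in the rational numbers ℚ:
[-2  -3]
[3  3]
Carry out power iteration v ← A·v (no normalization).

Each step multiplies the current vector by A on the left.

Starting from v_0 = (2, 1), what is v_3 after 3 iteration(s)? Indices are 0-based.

v_0 = (2, 1).
v_1 = A·v_0 = (-7, 9).
v_2 = A·v_1 = (-13, 6).
v_3 = A·v_2 = (8, -21).

v_3 = (8, -21)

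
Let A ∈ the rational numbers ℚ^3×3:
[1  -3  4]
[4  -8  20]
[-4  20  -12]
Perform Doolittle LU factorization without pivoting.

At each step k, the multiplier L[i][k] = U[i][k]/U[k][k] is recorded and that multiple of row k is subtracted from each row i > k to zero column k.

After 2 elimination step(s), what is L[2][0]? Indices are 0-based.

[col 0] pivot 1
  R1 -= 4*R0 → (0, 4, 4)  (L[1][0] := 4)
  R2 -= -4*R0 → (0, 8, 4)  (L[2][0] := -4)
[col 1] pivot 4
  R2 -= 2*R1 → (0, 0, -4)  (L[2][1] := 2)

L[2][0] = -4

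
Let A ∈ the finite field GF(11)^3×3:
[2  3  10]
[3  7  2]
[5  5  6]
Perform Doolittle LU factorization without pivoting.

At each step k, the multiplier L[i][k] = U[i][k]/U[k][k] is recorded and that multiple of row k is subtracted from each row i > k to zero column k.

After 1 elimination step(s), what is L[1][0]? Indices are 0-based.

L[1][0] = 7

[col 0] pivot 2
  R1 -= 7*R0 → (0, 8, 9)  (L[1][0] := 7)
  R2 -= 8*R0 → (0, 3, 3)  (L[2][0] := 8)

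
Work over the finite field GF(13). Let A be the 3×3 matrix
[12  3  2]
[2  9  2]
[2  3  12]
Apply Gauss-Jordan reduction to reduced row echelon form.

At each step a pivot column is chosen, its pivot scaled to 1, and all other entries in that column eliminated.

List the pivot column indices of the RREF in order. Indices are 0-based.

[1] R0 /= 12  ⇒  (1, 10, 11)
     R1 -= 2·R0  ⇒  (0, 2, 6)
     R2 -= 2·R0  ⇒  (0, 9, 3)
[2] R1 /= 2  ⇒  (0, 1, 3)
     R0 -= 10·R1  ⇒  (1, 0, 7)
     R2 -= 9·R1  ⇒  (0, 0, 2)
[3] R2 /= 2  ⇒  (0, 0, 1)
     R0 -= 7·R2  ⇒  (1, 0, 0)
     R1 -= 3·R2  ⇒  (0, 1, 0)

pivot columns: 0, 1, 2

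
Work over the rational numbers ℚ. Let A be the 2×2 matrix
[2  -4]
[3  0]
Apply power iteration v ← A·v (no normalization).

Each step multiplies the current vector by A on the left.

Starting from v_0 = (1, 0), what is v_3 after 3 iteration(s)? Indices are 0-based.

v_0 = (1, 0).
v_1 = A·v_0 = (2, 3).
v_2 = A·v_1 = (-8, 6).
v_3 = A·v_2 = (-40, -24).

v_3 = (-40, -24)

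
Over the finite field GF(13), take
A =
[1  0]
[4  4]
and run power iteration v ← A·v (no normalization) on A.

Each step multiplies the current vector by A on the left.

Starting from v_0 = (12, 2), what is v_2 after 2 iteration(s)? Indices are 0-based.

v_2 = (12, 12)

v_0 = (12, 2).
v_1 = A·v_0 = (12, 4).
v_2 = A·v_1 = (12, 12).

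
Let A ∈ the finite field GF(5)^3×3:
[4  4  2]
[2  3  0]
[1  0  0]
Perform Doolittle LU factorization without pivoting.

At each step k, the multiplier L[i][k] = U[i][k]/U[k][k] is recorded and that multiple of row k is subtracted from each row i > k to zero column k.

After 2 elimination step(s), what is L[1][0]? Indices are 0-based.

k=0: U[0][0]=4
  eliminate (1,0): mult=3, new row 1: (0, 1, 4); set L[1][0]=3
  eliminate (2,0): mult=4, new row 2: (0, 4, 2); set L[2][0]=4
k=1: U[1][1]=1
  eliminate (2,1): mult=4, new row 2: (0, 0, 1); set L[2][1]=4

L[1][0] = 3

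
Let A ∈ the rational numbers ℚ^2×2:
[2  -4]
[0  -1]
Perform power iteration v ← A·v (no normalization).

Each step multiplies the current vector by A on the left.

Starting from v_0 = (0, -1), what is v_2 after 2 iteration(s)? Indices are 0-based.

v_2 = (4, -1)

v_0 = (0, -1).
v_1 = A·v_0 = (4, 1).
v_2 = A·v_1 = (4, -1).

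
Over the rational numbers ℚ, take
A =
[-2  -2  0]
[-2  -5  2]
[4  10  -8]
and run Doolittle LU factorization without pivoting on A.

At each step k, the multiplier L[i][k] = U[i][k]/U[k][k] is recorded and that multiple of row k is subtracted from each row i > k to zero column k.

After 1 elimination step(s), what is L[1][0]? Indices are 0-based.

k=0: U[0][0]=-2
  eliminate (1,0): mult=1, new row 1: (0, -3, 2); set L[1][0]=1
  eliminate (2,0): mult=-2, new row 2: (0, 6, -8); set L[2][0]=-2

L[1][0] = 1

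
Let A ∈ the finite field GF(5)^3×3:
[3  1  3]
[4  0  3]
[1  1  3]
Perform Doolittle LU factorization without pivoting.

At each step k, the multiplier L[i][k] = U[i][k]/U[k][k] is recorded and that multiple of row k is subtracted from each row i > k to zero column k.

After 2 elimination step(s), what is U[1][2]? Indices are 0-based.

k=0: U[0][0]=3
  eliminate (1,0): mult=3, new row 1: (0, 2, 4); set L[1][0]=3
  eliminate (2,0): mult=2, new row 2: (0, 4, 2); set L[2][0]=2
k=1: U[1][1]=2
  eliminate (2,1): mult=2, new row 2: (0, 0, 4); set L[2][1]=2

U[1][2] = 4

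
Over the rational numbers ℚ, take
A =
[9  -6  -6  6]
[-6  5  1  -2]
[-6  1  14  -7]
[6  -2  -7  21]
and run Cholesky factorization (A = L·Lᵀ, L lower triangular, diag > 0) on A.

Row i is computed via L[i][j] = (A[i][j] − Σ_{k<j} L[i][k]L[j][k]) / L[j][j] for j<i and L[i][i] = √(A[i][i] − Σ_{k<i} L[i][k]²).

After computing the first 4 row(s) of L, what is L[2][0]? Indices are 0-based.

Step 1: L[0][0] = √(9) = 3.
  L[1][0] = (-6) / L[0][0] = -2.
Step 2: L[1][1] = √(1) = 1.
  L[2][0] = (-6) / L[0][0] = -2.
  L[2][1] = (-3) / L[1][1] = -3.
Step 3: L[2][2] = √(1) = 1.
  L[3][0] = (6) / L[0][0] = 2.
  L[3][1] = (2) / L[1][1] = 2.
  L[3][2] = (3) / L[2][2] = 3.
Step 4: L[3][3] = √(4) = 2.

L[2][0] = -2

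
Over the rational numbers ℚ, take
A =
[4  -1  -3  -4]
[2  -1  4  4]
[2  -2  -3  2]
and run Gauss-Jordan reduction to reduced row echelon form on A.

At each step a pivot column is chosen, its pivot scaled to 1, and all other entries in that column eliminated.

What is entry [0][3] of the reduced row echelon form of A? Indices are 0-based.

[1] R0 /= 4  ⇒  (1, -1/4, -3/4, -1)
     R1 -= 2·R0  ⇒  (0, -1/2, 11/2, 6)
     R2 -= 2·R0  ⇒  (0, -3/2, -3/2, 4)
[2] R1 /= -1/2  ⇒  (0, 1, -11, -12)
     R0 -= -1/4·R1  ⇒  (1, 0, -7/2, -4)
     R2 -= -3/2·R1  ⇒  (0, 0, -18, -14)
[3] R2 /= -18  ⇒  (0, 0, 1, 7/9)
     R0 -= -7/2·R2  ⇒  (1, 0, 0, -23/18)
     R1 -= -11·R2  ⇒  (0, 1, 0, -31/9)

M[0][3] = -23/18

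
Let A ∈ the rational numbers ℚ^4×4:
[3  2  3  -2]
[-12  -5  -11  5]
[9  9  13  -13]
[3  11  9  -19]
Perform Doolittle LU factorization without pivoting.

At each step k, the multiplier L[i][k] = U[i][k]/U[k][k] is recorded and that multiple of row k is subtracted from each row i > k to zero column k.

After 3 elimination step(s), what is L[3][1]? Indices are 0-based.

[col 0] pivot 3
  R1 -= -4*R0 → (0, 3, 1, -3)  (L[1][0] := -4)
  R2 -= 3*R0 → (0, 3, 4, -7)  (L[2][0] := 3)
  R3 -= 1*R0 → (0, 9, 6, -17)  (L[3][0] := 1)
[col 1] pivot 3
  R2 -= 1*R1 → (0, 0, 3, -4)  (L[2][1] := 1)
  R3 -= 3*R1 → (0, 0, 3, -8)  (L[3][1] := 3)
[col 2] pivot 3
  R3 -= 1*R2 → (0, 0, 0, -4)  (L[3][2] := 1)

L[3][1] = 3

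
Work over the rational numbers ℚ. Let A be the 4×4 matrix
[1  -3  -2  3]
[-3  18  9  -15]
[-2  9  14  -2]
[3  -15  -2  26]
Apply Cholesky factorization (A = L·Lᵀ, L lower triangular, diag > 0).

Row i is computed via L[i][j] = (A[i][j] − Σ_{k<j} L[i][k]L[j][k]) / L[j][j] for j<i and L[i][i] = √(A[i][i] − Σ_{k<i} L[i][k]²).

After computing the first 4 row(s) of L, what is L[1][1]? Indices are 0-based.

Step 1: L[0][0] = √(1) = 1.
  L[1][0] = (-3) / L[0][0] = -3.
Step 2: L[1][1] = √(9) = 3.
  L[2][0] = (-2) / L[0][0] = -2.
  L[2][1] = (3) / L[1][1] = 1.
Step 3: L[2][2] = √(9) = 3.
  L[3][0] = (3) / L[0][0] = 3.
  L[3][1] = (-6) / L[1][1] = -2.
  L[3][2] = (6) / L[2][2] = 2.
Step 4: L[3][3] = √(9) = 3.

L[1][1] = 3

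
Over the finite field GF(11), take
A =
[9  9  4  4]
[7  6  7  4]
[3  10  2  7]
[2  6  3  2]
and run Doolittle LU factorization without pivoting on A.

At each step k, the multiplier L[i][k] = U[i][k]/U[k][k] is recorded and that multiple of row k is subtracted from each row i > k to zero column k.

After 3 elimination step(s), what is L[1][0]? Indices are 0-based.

k=0: U[0][0]=9
  eliminate (1,0): mult=2, new row 1: (0, 10, 10, 7); set L[1][0]=2
  eliminate (2,0): mult=4, new row 2: (0, 7, 8, 2); set L[2][0]=4
  eliminate (3,0): mult=10, new row 3: (0, 4, 7, 6); set L[3][0]=10
k=1: U[1][1]=10
  eliminate (2,1): mult=4, new row 2: (0, 0, 1, 7); set L[2][1]=4
  eliminate (3,1): mult=7, new row 3: (0, 0, 3, 1); set L[3][1]=7
k=2: U[2][2]=1
  eliminate (3,2): mult=3, new row 3: (0, 0, 0, 2); set L[3][2]=3

L[1][0] = 2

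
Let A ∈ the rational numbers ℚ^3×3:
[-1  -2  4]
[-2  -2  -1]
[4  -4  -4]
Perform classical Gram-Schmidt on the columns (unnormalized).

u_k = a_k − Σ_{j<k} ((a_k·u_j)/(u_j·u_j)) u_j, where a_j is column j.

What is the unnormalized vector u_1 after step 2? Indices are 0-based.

u_1 = (-52/21, -62/21, -44/21)

Step 1: u_0 = a_0 = (-1, -2, 4).
Step 2: u_1 = a_1 − (-10/21)·u_0 = (-52/21, -62/21, -44/21).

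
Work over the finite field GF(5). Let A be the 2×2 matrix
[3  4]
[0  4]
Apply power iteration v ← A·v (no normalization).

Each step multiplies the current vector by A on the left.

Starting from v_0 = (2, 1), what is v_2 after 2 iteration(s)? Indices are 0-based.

v_0 = (2, 1).
v_1 = A·v_0 = (0, 4).
v_2 = A·v_1 = (1, 1).

v_2 = (1, 1)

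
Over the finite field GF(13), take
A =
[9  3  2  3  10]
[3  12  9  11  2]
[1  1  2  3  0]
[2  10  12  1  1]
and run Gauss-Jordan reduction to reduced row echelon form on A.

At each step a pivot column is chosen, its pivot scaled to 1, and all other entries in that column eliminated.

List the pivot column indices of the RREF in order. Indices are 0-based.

pivot columns: 0, 1, 2, 3

pivot(0,0)=9: scale R0 → (1, 9, 6, 9, 4)
  clear (1,0): R1 −= (3)R0 → (0, 11, 4, 10, 3)
  clear (2,0): R2 −= (1)R0 → (0, 5, 9, 7, 9)
  clear (3,0): R3 −= (2)R0 → (0, 5, 0, 9, 6)
pivot(1,1)=11: scale R1 → (0, 1, 11, 8, 5)
  clear (0,1): R0 −= (9)R1 → (1, 0, 11, 2, 11)
  clear (2,1): R2 −= (5)R1 → (0, 0, 6, 6, 10)
  clear (3,1): R3 −= (5)R1 → (0, 0, 10, 8, 7)
pivot(2,2)=6: scale R2 → (0, 0, 1, 1, 6)
  clear (0,2): R0 −= (11)R2 → (1, 0, 0, 4, 10)
  clear (1,2): R1 −= (11)R2 → (0, 1, 0, 10, 4)
  clear (3,2): R3 −= (10)R2 → (0, 0, 0, 11, 12)
pivot(3,3)=11: scale R3 → (0, 0, 0, 1, 7)
  clear (0,3): R0 −= (4)R3 → (1, 0, 0, 0, 8)
  clear (1,3): R1 −= (10)R3 → (0, 1, 0, 0, 12)
  clear (2,3): R2 −= (1)R3 → (0, 0, 1, 0, 12)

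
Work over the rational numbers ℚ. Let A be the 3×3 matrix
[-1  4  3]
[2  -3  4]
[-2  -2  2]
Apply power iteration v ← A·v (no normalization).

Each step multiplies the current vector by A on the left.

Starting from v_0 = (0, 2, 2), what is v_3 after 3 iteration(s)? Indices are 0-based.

v_0 = (0, 2, 2).
v_1 = A·v_0 = (14, 2, 0).
v_2 = A·v_1 = (-6, 22, -32).
v_3 = A·v_2 = (-2, -206, -96).

v_3 = (-2, -206, -96)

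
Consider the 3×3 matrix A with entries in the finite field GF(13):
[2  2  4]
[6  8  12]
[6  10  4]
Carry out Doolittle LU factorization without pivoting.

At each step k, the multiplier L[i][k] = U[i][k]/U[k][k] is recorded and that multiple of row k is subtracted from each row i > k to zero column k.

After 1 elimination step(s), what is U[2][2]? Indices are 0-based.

U[2][2] = 5

[col 0] pivot 2
  R1 -= 3*R0 → (0, 2, 0)  (L[1][0] := 3)
  R2 -= 3*R0 → (0, 4, 5)  (L[2][0] := 3)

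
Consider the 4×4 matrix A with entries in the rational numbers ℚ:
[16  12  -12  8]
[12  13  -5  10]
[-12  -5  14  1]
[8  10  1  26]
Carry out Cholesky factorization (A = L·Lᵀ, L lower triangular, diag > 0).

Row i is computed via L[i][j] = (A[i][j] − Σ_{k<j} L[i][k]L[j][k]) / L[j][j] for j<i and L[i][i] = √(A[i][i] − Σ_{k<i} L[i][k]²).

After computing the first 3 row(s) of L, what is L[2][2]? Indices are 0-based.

L[2][2] = 1

Step 1: L[0][0] = √(16) = 4.
  L[1][0] = (12) / L[0][0] = 3.
Step 2: L[1][1] = √(4) = 2.
  L[2][0] = (-12) / L[0][0] = -3.
  L[2][1] = (4) / L[1][1] = 2.
Step 3: L[2][2] = √(1) = 1.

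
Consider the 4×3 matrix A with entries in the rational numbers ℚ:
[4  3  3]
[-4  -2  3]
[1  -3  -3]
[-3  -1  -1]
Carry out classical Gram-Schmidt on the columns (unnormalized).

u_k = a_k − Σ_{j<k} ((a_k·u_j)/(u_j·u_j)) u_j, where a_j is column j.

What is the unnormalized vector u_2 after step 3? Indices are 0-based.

Step 1: u_0 = a_0 = (4, -4, 1, -3).
Step 2: u_1 = a_1 − (10/21)·u_0 = (23/21, -2/21, -73/21, 3/7).
Step 3: u_2 = a_2 − (0)·u_0 − (273/283)·u_1 = (550/283, 875/283, 100/283, -400/283).

u_2 = (550/283, 875/283, 100/283, -400/283)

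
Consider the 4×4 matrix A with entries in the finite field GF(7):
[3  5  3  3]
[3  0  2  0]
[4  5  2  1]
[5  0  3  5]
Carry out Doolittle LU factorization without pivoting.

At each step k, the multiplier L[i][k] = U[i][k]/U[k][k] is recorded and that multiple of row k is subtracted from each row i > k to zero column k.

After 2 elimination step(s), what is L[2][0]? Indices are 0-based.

Step 1: pivot at (0,0) is 3.
  row1 ← row1 − (1)·row0  ⇒  L[1][0]=1, U row1=(0, 2, 6, 4)
  row2 ← row2 − (6)·row0  ⇒  L[2][0]=6, U row2=(0, 3, 5, 4)
  row3 ← row3 − (4)·row0  ⇒  L[3][0]=4, U row3=(0, 1, 5, 0)
Step 2: pivot at (1,1) is 2.
  row2 ← row2 − (5)·row1  ⇒  L[2][1]=5, U row2=(0, 0, 3, 5)
  row3 ← row3 − (4)·row1  ⇒  L[3][1]=4, U row3=(0, 0, 2, 5)

L[2][0] = 6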